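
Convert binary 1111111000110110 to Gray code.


Binary: 1111111000110110
Gray code: G = B XOR (B >> 1)
B >> 1 = 0111111100011011
1111111000110110 XOR 0111111100011011:
  1 XOR 0 = 1
  1 XOR 1 = 0
  1 XOR 1 = 0
  1 XOR 1 = 0
  1 XOR 1 = 0
  1 XOR 1 = 0
  1 XOR 1 = 0
  0 XOR 1 = 1
  0 XOR 0 = 0
  0 XOR 0 = 0
  1 XOR 0 = 1
  1 XOR 1 = 0
  0 XOR 1 = 1
  1 XOR 0 = 1
  1 XOR 1 = 0
  0 XOR 1 = 1
= 1000000100101101


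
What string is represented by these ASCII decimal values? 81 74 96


Codes (decimal): 81 74 96
Per-code ASCII lookup:
  81  (range 65-90: uppercase, 81 - 65 = 16) → 'Q'
  74  (range 65-90: uppercase, 74 - 65 = 9) → 'J'
  96  (special character) → '`'
= 'QJ`'


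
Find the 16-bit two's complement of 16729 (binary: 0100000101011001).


Original: 0100000101011001
Step 1 - Invert all bits: 1011111010100110
Step 2 - Add 1: 1011111010100110 + 1
= 1011111010100111 (represents -16729)


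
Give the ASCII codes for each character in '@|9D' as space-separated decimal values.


String: '@|9D'  (4 characters)
Per-character ASCII lookup:
  '@': special character: '@' = 64
  '|': special character: '|' = 124
  '9': digits start at 48: '9' = 48 + 9 = 57
  'D': uppercase starts at 65: 'D' = 65 + 3 = 68
= 64 124 57 68


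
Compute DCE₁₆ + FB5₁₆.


Align and add column by column (LSB to MSB, each column mod 16 with carry):
  0DCE
+ 0FB5
  ----
  col 0: E(14) + 5(5) + 0 (carry in) = 19 → 3(3), carry out 1
  col 1: C(12) + B(11) + 1 (carry in) = 24 → 8(8), carry out 1
  col 2: D(13) + F(15) + 1 (carry in) = 29 → D(13), carry out 1
  col 3: 0(0) + 0(0) + 1 (carry in) = 1 → 1(1), carry out 0
Reading digits MSB→LSB: 1D83
Strip leading zeros: 1D83
= 0x1D83


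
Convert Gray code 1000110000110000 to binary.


Gray code: 1000110000110000
MSB stays the same: 1
Each subsequent bit = prev_binary XOR current_gray:
  B[1] = 1 XOR 0 = 1
  B[2] = 1 XOR 0 = 1
  B[3] = 1 XOR 0 = 1
  B[4] = 1 XOR 1 = 0
  B[5] = 0 XOR 1 = 1
  B[6] = 1 XOR 0 = 1
  B[7] = 1 XOR 0 = 1
  B[8] = 1 XOR 0 = 1
  B[9] = 1 XOR 0 = 1
  B[10] = 1 XOR 1 = 0
  B[11] = 0 XOR 1 = 1
  B[12] = 1 XOR 0 = 1
  B[13] = 1 XOR 0 = 1
  B[14] = 1 XOR 0 = 1
  B[15] = 1 XOR 0 = 1
= 1111011111011111 (63455 decimal)


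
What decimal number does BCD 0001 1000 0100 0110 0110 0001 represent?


Each 4-bit group → digit:
  0001 → 1
  1000 → 8
  0100 → 4
  0110 → 6
  0110 → 6
  0001 → 1
= 184661


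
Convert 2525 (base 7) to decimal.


Positional values (base 7):
  5 × 7^0 = 5 × 1 = 5
  2 × 7^1 = 2 × 7 = 14
  5 × 7^2 = 5 × 49 = 245
  2 × 7^3 = 2 × 343 = 686
Sum = 5 + 14 + 245 + 686
= 950


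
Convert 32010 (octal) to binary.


Each octal digit → 3 binary bits:
  3 = 011
  2 = 010
  0 = 000
  1 = 001
  0 = 000
Concatenate: 011 010 000 001 000
= 011010000001000


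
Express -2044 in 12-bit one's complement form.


Original: 011111111100
Invert all bits:
  bit 0: 0 → 1
  bit 1: 1 → 0
  bit 2: 1 → 0
  bit 3: 1 → 0
  bit 4: 1 → 0
  bit 5: 1 → 0
  bit 6: 1 → 0
  bit 7: 1 → 0
  bit 8: 1 → 0
  bit 9: 1 → 0
  bit 10: 0 → 1
  bit 11: 0 → 1
= 100000000011


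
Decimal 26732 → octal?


Divide by 8 repeatedly:
26732 ÷ 8 = 3341 remainder 4
3341 ÷ 8 = 417 remainder 5
417 ÷ 8 = 52 remainder 1
52 ÷ 8 = 6 remainder 4
6 ÷ 8 = 0 remainder 6
Reading remainders bottom-up:
= 0o64154


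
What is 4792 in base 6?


Divide by 6 repeatedly:
4792 ÷ 6 = 798 remainder 4
798 ÷ 6 = 133 remainder 0
133 ÷ 6 = 22 remainder 1
22 ÷ 6 = 3 remainder 4
3 ÷ 6 = 0 remainder 3
Reading remainders bottom-up:
= 34104


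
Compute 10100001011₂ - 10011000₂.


Align and subtract column by column (LSB to MSB, borrowing when needed):
  10100001011
- 00010011000
  -----------
  col 0: (1 - 0 borrow-in) - 0 → 1 - 0 = 1, borrow out 0
  col 1: (1 - 0 borrow-in) - 0 → 1 - 0 = 1, borrow out 0
  col 2: (0 - 0 borrow-in) - 0 → 0 - 0 = 0, borrow out 0
  col 3: (1 - 0 borrow-in) - 1 → 1 - 1 = 0, borrow out 0
  col 4: (0 - 0 borrow-in) - 1 → borrow from next column: (0+2) - 1 = 1, borrow out 1
  col 5: (0 - 1 borrow-in) - 0 → borrow from next column: (-1+2) - 0 = 1, borrow out 1
  col 6: (0 - 1 borrow-in) - 0 → borrow from next column: (-1+2) - 0 = 1, borrow out 1
  col 7: (0 - 1 borrow-in) - 1 → borrow from next column: (-1+2) - 1 = 0, borrow out 1
  col 8: (1 - 1 borrow-in) - 0 → 0 - 0 = 0, borrow out 0
  col 9: (0 - 0 borrow-in) - 0 → 0 - 0 = 0, borrow out 0
  col 10: (1 - 0 borrow-in) - 0 → 1 - 0 = 1, borrow out 0
Reading bits MSB→LSB: 10001110011
Strip leading zeros: 10001110011
= 10001110011


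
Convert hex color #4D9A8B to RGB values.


Hex: #4D9A8B
R = 4D₁₆ = 77
G = 9A₁₆ = 154
B = 8B₁₆ = 139
= RGB(77, 154, 139)


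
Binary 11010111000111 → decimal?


Positional values:
Bit 0: 1 × 2^0 = 1
Bit 1: 1 × 2^1 = 2
Bit 2: 1 × 2^2 = 4
Bit 6: 1 × 2^6 = 64
Bit 7: 1 × 2^7 = 128
Bit 8: 1 × 2^8 = 256
Bit 10: 1 × 2^10 = 1024
Bit 12: 1 × 2^12 = 4096
Bit 13: 1 × 2^13 = 8192
Sum = 1 + 2 + 4 + 64 + 128 + 256 + 1024 + 4096 + 8192
= 13767


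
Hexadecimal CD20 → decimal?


Positional values:
Position 0: 0 × 16^0 = 0 × 1 = 0
Position 1: 2 × 16^1 = 2 × 16 = 32
Position 2: D × 16^2 = 13 × 256 = 3328
Position 3: C × 16^3 = 12 × 4096 = 49152
Sum = 0 + 32 + 3328 + 49152
= 52512


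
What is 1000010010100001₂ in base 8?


Group into 3-bit groups: 001000010010100001
  001 = 1
  000 = 0
  010 = 2
  010 = 2
  100 = 4
  001 = 1
= 0o102241


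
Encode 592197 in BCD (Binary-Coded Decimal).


Each digit → 4-bit binary:
  5 → 0101
  9 → 1001
  2 → 0010
  1 → 0001
  9 → 1001
  7 → 0111
= 0101 1001 0010 0001 1001 0111


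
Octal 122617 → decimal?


Positional values:
Position 0: 7 × 8^0 = 7
Position 1: 1 × 8^1 = 8
Position 2: 6 × 8^2 = 384
Position 3: 2 × 8^3 = 1024
Position 4: 2 × 8^4 = 8192
Position 5: 1 × 8^5 = 32768
Sum = 7 + 8 + 384 + 1024 + 8192 + 32768
= 42383


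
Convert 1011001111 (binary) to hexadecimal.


Group into 4-bit nibbles: 001011001111
  0010 = 2
  1100 = C
  1111 = F
= 0x2CF


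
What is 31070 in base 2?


Divide by 2 repeatedly:
31070 ÷ 2 = 15535 remainder 0
15535 ÷ 2 = 7767 remainder 1
7767 ÷ 2 = 3883 remainder 1
3883 ÷ 2 = 1941 remainder 1
1941 ÷ 2 = 970 remainder 1
970 ÷ 2 = 485 remainder 0
485 ÷ 2 = 242 remainder 1
242 ÷ 2 = 121 remainder 0
121 ÷ 2 = 60 remainder 1
60 ÷ 2 = 30 remainder 0
30 ÷ 2 = 15 remainder 0
15 ÷ 2 = 7 remainder 1
7 ÷ 2 = 3 remainder 1
3 ÷ 2 = 1 remainder 1
1 ÷ 2 = 0 remainder 1
Reading remainders bottom-up:
= 111100101011110


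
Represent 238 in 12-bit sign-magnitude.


Sign bit: 0 (positive)
Magnitude: 238 = 00011101110
= 000011101110


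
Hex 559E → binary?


Each hex digit → 4 binary bits:
  5 = 0101
  5 = 0101
  9 = 1001
  E = 1110
Concatenate: 0101 0101 1001 1110
= 0101010110011110


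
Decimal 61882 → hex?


Divide by 16 repeatedly:
61882 ÷ 16 = 3867 remainder 10 (A)
3867 ÷ 16 = 241 remainder 11 (B)
241 ÷ 16 = 15 remainder 1 (1)
15 ÷ 16 = 0 remainder 15 (F)
Reading remainders bottom-up:
= 0xF1BA


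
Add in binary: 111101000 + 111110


Align and add column by column (LSB to MSB, carry propagating):
  0111101000
+ 0000111110
  ----------
  col 0: 0 + 0 + 0 (carry in) = 0 → bit 0, carry out 0
  col 1: 0 + 1 + 0 (carry in) = 1 → bit 1, carry out 0
  col 2: 0 + 1 + 0 (carry in) = 1 → bit 1, carry out 0
  col 3: 1 + 1 + 0 (carry in) = 2 → bit 0, carry out 1
  col 4: 0 + 1 + 1 (carry in) = 2 → bit 0, carry out 1
  col 5: 1 + 1 + 1 (carry in) = 3 → bit 1, carry out 1
  col 6: 1 + 0 + 1 (carry in) = 2 → bit 0, carry out 1
  col 7: 1 + 0 + 1 (carry in) = 2 → bit 0, carry out 1
  col 8: 1 + 0 + 1 (carry in) = 2 → bit 0, carry out 1
  col 9: 0 + 0 + 1 (carry in) = 1 → bit 1, carry out 0
Reading bits MSB→LSB: 1000100110
Strip leading zeros: 1000100110
= 1000100110


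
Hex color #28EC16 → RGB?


Hex: #28EC16
R = 28₁₆ = 40
G = EC₁₆ = 236
B = 16₁₆ = 22
= RGB(40, 236, 22)


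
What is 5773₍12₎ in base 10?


Positional values (base 12):
  3 × 12^0 = 3 × 1 = 3
  7 × 12^1 = 7 × 12 = 84
  7 × 12^2 = 7 × 144 = 1008
  5 × 12^3 = 5 × 1728 = 8640
Sum = 3 + 84 + 1008 + 8640
= 9735


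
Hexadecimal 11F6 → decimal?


Positional values:
Position 0: 6 × 16^0 = 6 × 1 = 6
Position 1: F × 16^1 = 15 × 16 = 240
Position 2: 1 × 16^2 = 1 × 256 = 256
Position 3: 1 × 16^3 = 1 × 4096 = 4096
Sum = 6 + 240 + 256 + 4096
= 4598


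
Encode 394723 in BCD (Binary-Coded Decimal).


Each digit → 4-bit binary:
  3 → 0011
  9 → 1001
  4 → 0100
  7 → 0111
  2 → 0010
  3 → 0011
= 0011 1001 0100 0111 0010 0011


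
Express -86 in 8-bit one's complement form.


Original: 01010110
Invert all bits:
  bit 0: 0 → 1
  bit 1: 1 → 0
  bit 2: 0 → 1
  bit 3: 1 → 0
  bit 4: 0 → 1
  bit 5: 1 → 0
  bit 6: 1 → 0
  bit 7: 0 → 1
= 10101001


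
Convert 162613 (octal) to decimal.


Positional values:
Position 0: 3 × 8^0 = 3
Position 1: 1 × 8^1 = 8
Position 2: 6 × 8^2 = 384
Position 3: 2 × 8^3 = 1024
Position 4: 6 × 8^4 = 24576
Position 5: 1 × 8^5 = 32768
Sum = 3 + 8 + 384 + 1024 + 24576 + 32768
= 58763


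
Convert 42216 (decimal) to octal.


Divide by 8 repeatedly:
42216 ÷ 8 = 5277 remainder 0
5277 ÷ 8 = 659 remainder 5
659 ÷ 8 = 82 remainder 3
82 ÷ 8 = 10 remainder 2
10 ÷ 8 = 1 remainder 2
1 ÷ 8 = 0 remainder 1
Reading remainders bottom-up:
= 0o122350


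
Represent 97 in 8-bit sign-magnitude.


Sign bit: 0 (positive)
Magnitude: 97 = 1100001
= 01100001


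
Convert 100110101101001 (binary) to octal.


Group into 3-bit groups: 100110101101001
  100 = 4
  110 = 6
  101 = 5
  101 = 5
  001 = 1
= 0o46551


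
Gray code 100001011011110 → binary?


Gray code: 100001011011110
MSB stays the same: 1
Each subsequent bit = prev_binary XOR current_gray:
  B[1] = 1 XOR 0 = 1
  B[2] = 1 XOR 0 = 1
  B[3] = 1 XOR 0 = 1
  B[4] = 1 XOR 0 = 1
  B[5] = 1 XOR 1 = 0
  B[6] = 0 XOR 0 = 0
  B[7] = 0 XOR 1 = 1
  B[8] = 1 XOR 1 = 0
  B[9] = 0 XOR 0 = 0
  B[10] = 0 XOR 1 = 1
  B[11] = 1 XOR 1 = 0
  B[12] = 0 XOR 1 = 1
  B[13] = 1 XOR 1 = 0
  B[14] = 0 XOR 0 = 0
= 111110010010100 (31892 decimal)


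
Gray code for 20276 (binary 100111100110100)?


Binary: 100111100110100
Gray code: G = B XOR (B >> 1)
B >> 1 = 010011110011010
100111100110100 XOR 010011110011010:
  1 XOR 0 = 1
  0 XOR 1 = 1
  0 XOR 0 = 0
  1 XOR 0 = 1
  1 XOR 1 = 0
  1 XOR 1 = 0
  1 XOR 1 = 0
  0 XOR 1 = 1
  0 XOR 0 = 0
  1 XOR 0 = 1
  1 XOR 1 = 0
  0 XOR 1 = 1
  1 XOR 0 = 1
  0 XOR 1 = 1
  0 XOR 0 = 0
= 110100010101110


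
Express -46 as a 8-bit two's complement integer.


Original: 00101110
Step 1 - Invert all bits: 11010001
Step 2 - Add 1: 11010001 + 1
= 11010010 (represents -46)


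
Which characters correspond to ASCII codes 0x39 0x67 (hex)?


Codes (hex): 0x39 0x67
Per-code ASCII lookup:
  0x39 = 57  (range 48-57: digits, 57 - 48 = 9) → '9'
  0x67 = 103  (range 97-122: lowercase, 103 - 97 = 6) → 'g'
= '9g'


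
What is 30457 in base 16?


Divide by 16 repeatedly:
30457 ÷ 16 = 1903 remainder 9 (9)
1903 ÷ 16 = 118 remainder 15 (F)
118 ÷ 16 = 7 remainder 6 (6)
7 ÷ 16 = 0 remainder 7 (7)
Reading remainders bottom-up:
= 0x76F9


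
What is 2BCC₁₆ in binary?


Each hex digit → 4 binary bits:
  2 = 0010
  B = 1011
  C = 1100
  C = 1100
Concatenate: 0010 1011 1100 1100
= 0010101111001100


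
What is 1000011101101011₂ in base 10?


Positional values:
Bit 0: 1 × 2^0 = 1
Bit 1: 1 × 2^1 = 2
Bit 3: 1 × 2^3 = 8
Bit 5: 1 × 2^5 = 32
Bit 6: 1 × 2^6 = 64
Bit 8: 1 × 2^8 = 256
Bit 9: 1 × 2^9 = 512
Bit 10: 1 × 2^10 = 1024
Bit 15: 1 × 2^15 = 32768
Sum = 1 + 2 + 8 + 32 + 64 + 256 + 512 + 1024 + 32768
= 34667


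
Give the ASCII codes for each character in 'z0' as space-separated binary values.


String: 'z0'  (2 characters)
Per-character ASCII lookup:
  'z': lowercase starts at 97: 'z' = 97 + 25 = 122 → 1111010
  '0': digits start at 48: '0' = 48 + 0 = 48 → 110000
= 1111010 110000


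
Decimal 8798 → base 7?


Divide by 7 repeatedly:
8798 ÷ 7 = 1256 remainder 6
1256 ÷ 7 = 179 remainder 3
179 ÷ 7 = 25 remainder 4
25 ÷ 7 = 3 remainder 4
3 ÷ 7 = 0 remainder 3
Reading remainders bottom-up:
= 34436


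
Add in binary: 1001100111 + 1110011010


Align and add column by column (LSB to MSB, carry propagating):
  01001100111
+ 01110011010
  -----------
  col 0: 1 + 0 + 0 (carry in) = 1 → bit 1, carry out 0
  col 1: 1 + 1 + 0 (carry in) = 2 → bit 0, carry out 1
  col 2: 1 + 0 + 1 (carry in) = 2 → bit 0, carry out 1
  col 3: 0 + 1 + 1 (carry in) = 2 → bit 0, carry out 1
  col 4: 0 + 1 + 1 (carry in) = 2 → bit 0, carry out 1
  col 5: 1 + 0 + 1 (carry in) = 2 → bit 0, carry out 1
  col 6: 1 + 0 + 1 (carry in) = 2 → bit 0, carry out 1
  col 7: 0 + 1 + 1 (carry in) = 2 → bit 0, carry out 1
  col 8: 0 + 1 + 1 (carry in) = 2 → bit 0, carry out 1
  col 9: 1 + 1 + 1 (carry in) = 3 → bit 1, carry out 1
  col 10: 0 + 0 + 1 (carry in) = 1 → bit 1, carry out 0
Reading bits MSB→LSB: 11000000001
Strip leading zeros: 11000000001
= 11000000001


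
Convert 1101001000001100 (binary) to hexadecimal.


Group into 4-bit nibbles: 1101001000001100
  1101 = D
  0010 = 2
  0000 = 0
  1100 = C
= 0xD20C


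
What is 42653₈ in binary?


Each octal digit → 3 binary bits:
  4 = 100
  2 = 010
  6 = 110
  5 = 101
  3 = 011
Concatenate: 100 010 110 101 011
= 100010110101011


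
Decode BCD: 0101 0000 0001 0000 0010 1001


Each 4-bit group → digit:
  0101 → 5
  0000 → 0
  0001 → 1
  0000 → 0
  0010 → 2
  1001 → 9
= 501029


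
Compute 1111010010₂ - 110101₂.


Align and subtract column by column (LSB to MSB, borrowing when needed):
  1111010010
- 0000110101
  ----------
  col 0: (0 - 0 borrow-in) - 1 → borrow from next column: (0+2) - 1 = 1, borrow out 1
  col 1: (1 - 1 borrow-in) - 0 → 0 - 0 = 0, borrow out 0
  col 2: (0 - 0 borrow-in) - 1 → borrow from next column: (0+2) - 1 = 1, borrow out 1
  col 3: (0 - 1 borrow-in) - 0 → borrow from next column: (-1+2) - 0 = 1, borrow out 1
  col 4: (1 - 1 borrow-in) - 1 → borrow from next column: (0+2) - 1 = 1, borrow out 1
  col 5: (0 - 1 borrow-in) - 1 → borrow from next column: (-1+2) - 1 = 0, borrow out 1
  col 6: (1 - 1 borrow-in) - 0 → 0 - 0 = 0, borrow out 0
  col 7: (1 - 0 borrow-in) - 0 → 1 - 0 = 1, borrow out 0
  col 8: (1 - 0 borrow-in) - 0 → 1 - 0 = 1, borrow out 0
  col 9: (1 - 0 borrow-in) - 0 → 1 - 0 = 1, borrow out 0
Reading bits MSB→LSB: 1110011101
Strip leading zeros: 1110011101
= 1110011101


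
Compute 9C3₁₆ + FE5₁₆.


Align and add column by column (LSB to MSB, each column mod 16 with carry):
  09C3
+ 0FE5
  ----
  col 0: 3(3) + 5(5) + 0 (carry in) = 8 → 8(8), carry out 0
  col 1: C(12) + E(14) + 0 (carry in) = 26 → A(10), carry out 1
  col 2: 9(9) + F(15) + 1 (carry in) = 25 → 9(9), carry out 1
  col 3: 0(0) + 0(0) + 1 (carry in) = 1 → 1(1), carry out 0
Reading digits MSB→LSB: 19A8
Strip leading zeros: 19A8
= 0x19A8


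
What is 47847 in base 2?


Divide by 2 repeatedly:
47847 ÷ 2 = 23923 remainder 1
23923 ÷ 2 = 11961 remainder 1
11961 ÷ 2 = 5980 remainder 1
5980 ÷ 2 = 2990 remainder 0
2990 ÷ 2 = 1495 remainder 0
1495 ÷ 2 = 747 remainder 1
747 ÷ 2 = 373 remainder 1
373 ÷ 2 = 186 remainder 1
186 ÷ 2 = 93 remainder 0
93 ÷ 2 = 46 remainder 1
46 ÷ 2 = 23 remainder 0
23 ÷ 2 = 11 remainder 1
11 ÷ 2 = 5 remainder 1
5 ÷ 2 = 2 remainder 1
2 ÷ 2 = 1 remainder 0
1 ÷ 2 = 0 remainder 1
Reading remainders bottom-up:
= 1011101011100111


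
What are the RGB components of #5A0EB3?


Hex: #5A0EB3
R = 5A₁₆ = 90
G = 0E₁₆ = 14
B = B3₁₆ = 179
= RGB(90, 14, 179)


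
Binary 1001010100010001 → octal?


Group into 3-bit groups: 001001010100010001
  001 = 1
  001 = 1
  010 = 2
  100 = 4
  010 = 2
  001 = 1
= 0o112421


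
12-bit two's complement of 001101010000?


Original: 001101010000
Step 1 - Invert all bits: 110010101111
Step 2 - Add 1: 110010101111 + 1
= 110010110000 (represents -848)


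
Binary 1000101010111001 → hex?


Group into 4-bit nibbles: 1000101010111001
  1000 = 8
  1010 = A
  1011 = B
  1001 = 9
= 0x8AB9


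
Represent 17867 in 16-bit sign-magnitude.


Sign bit: 0 (positive)
Magnitude: 17867 = 100010111001011
= 0100010111001011


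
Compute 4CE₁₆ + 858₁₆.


Align and add column by column (LSB to MSB, each column mod 16 with carry):
  04CE
+ 0858
  ----
  col 0: E(14) + 8(8) + 0 (carry in) = 22 → 6(6), carry out 1
  col 1: C(12) + 5(5) + 1 (carry in) = 18 → 2(2), carry out 1
  col 2: 4(4) + 8(8) + 1 (carry in) = 13 → D(13), carry out 0
  col 3: 0(0) + 0(0) + 0 (carry in) = 0 → 0(0), carry out 0
Reading digits MSB→LSB: 0D26
Strip leading zeros: D26
= 0xD26


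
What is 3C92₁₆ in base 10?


Positional values:
Position 0: 2 × 16^0 = 2 × 1 = 2
Position 1: 9 × 16^1 = 9 × 16 = 144
Position 2: C × 16^2 = 12 × 256 = 3072
Position 3: 3 × 16^3 = 3 × 4096 = 12288
Sum = 2 + 144 + 3072 + 12288
= 15506


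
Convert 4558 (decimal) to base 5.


Divide by 5 repeatedly:
4558 ÷ 5 = 911 remainder 3
911 ÷ 5 = 182 remainder 1
182 ÷ 5 = 36 remainder 2
36 ÷ 5 = 7 remainder 1
7 ÷ 5 = 1 remainder 2
1 ÷ 5 = 0 remainder 1
Reading remainders bottom-up:
= 121213


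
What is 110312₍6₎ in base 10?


Positional values (base 6):
  2 × 6^0 = 2 × 1 = 2
  1 × 6^1 = 1 × 6 = 6
  3 × 6^2 = 3 × 36 = 108
  0 × 6^3 = 0 × 216 = 0
  1 × 6^4 = 1 × 1296 = 1296
  1 × 6^5 = 1 × 7776 = 7776
Sum = 2 + 6 + 108 + 0 + 1296 + 7776
= 9188


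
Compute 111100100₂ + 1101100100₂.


Align and add column by column (LSB to MSB, carry propagating):
  00111100100
+ 01101100100
  -----------
  col 0: 0 + 0 + 0 (carry in) = 0 → bit 0, carry out 0
  col 1: 0 + 0 + 0 (carry in) = 0 → bit 0, carry out 0
  col 2: 1 + 1 + 0 (carry in) = 2 → bit 0, carry out 1
  col 3: 0 + 0 + 1 (carry in) = 1 → bit 1, carry out 0
  col 4: 0 + 0 + 0 (carry in) = 0 → bit 0, carry out 0
  col 5: 1 + 1 + 0 (carry in) = 2 → bit 0, carry out 1
  col 6: 1 + 1 + 1 (carry in) = 3 → bit 1, carry out 1
  col 7: 1 + 0 + 1 (carry in) = 2 → bit 0, carry out 1
  col 8: 1 + 1 + 1 (carry in) = 3 → bit 1, carry out 1
  col 9: 0 + 1 + 1 (carry in) = 2 → bit 0, carry out 1
  col 10: 0 + 0 + 1 (carry in) = 1 → bit 1, carry out 0
Reading bits MSB→LSB: 10101001000
Strip leading zeros: 10101001000
= 10101001000


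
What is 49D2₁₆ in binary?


Each hex digit → 4 binary bits:
  4 = 0100
  9 = 1001
  D = 1101
  2 = 0010
Concatenate: 0100 1001 1101 0010
= 0100100111010010


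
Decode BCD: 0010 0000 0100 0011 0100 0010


Each 4-bit group → digit:
  0010 → 2
  0000 → 0
  0100 → 4
  0011 → 3
  0100 → 4
  0010 → 2
= 204342


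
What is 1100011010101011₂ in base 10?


Positional values:
Bit 0: 1 × 2^0 = 1
Bit 1: 1 × 2^1 = 2
Bit 3: 1 × 2^3 = 8
Bit 5: 1 × 2^5 = 32
Bit 7: 1 × 2^7 = 128
Bit 9: 1 × 2^9 = 512
Bit 10: 1 × 2^10 = 1024
Bit 14: 1 × 2^14 = 16384
Bit 15: 1 × 2^15 = 32768
Sum = 1 + 2 + 8 + 32 + 128 + 512 + 1024 + 16384 + 32768
= 50859


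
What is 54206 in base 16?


Divide by 16 repeatedly:
54206 ÷ 16 = 3387 remainder 14 (E)
3387 ÷ 16 = 211 remainder 11 (B)
211 ÷ 16 = 13 remainder 3 (3)
13 ÷ 16 = 0 remainder 13 (D)
Reading remainders bottom-up:
= 0xD3BE


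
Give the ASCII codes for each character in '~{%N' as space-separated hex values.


String: '~{%N'  (4 characters)
Per-character ASCII lookup:
  '~': special character: '~' = 126 → 0x7E
  '{': special character: '{' = 123 → 0x7B
  '%': special character: '%' = 37 → 0x25
  'N': uppercase starts at 65: 'N' = 65 + 13 = 78 → 0x4E
= 0x7E 0x7B 0x25 0x4E


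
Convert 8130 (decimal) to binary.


Divide by 2 repeatedly:
8130 ÷ 2 = 4065 remainder 0
4065 ÷ 2 = 2032 remainder 1
2032 ÷ 2 = 1016 remainder 0
1016 ÷ 2 = 508 remainder 0
508 ÷ 2 = 254 remainder 0
254 ÷ 2 = 127 remainder 0
127 ÷ 2 = 63 remainder 1
63 ÷ 2 = 31 remainder 1
31 ÷ 2 = 15 remainder 1
15 ÷ 2 = 7 remainder 1
7 ÷ 2 = 3 remainder 1
3 ÷ 2 = 1 remainder 1
1 ÷ 2 = 0 remainder 1
Reading remainders bottom-up:
= 1111111000010


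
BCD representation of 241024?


Each digit → 4-bit binary:
  2 → 0010
  4 → 0100
  1 → 0001
  0 → 0000
  2 → 0010
  4 → 0100
= 0010 0100 0001 0000 0010 0100


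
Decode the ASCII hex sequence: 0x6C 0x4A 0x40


Codes (hex): 0x6C 0x4A 0x40
Per-code ASCII lookup:
  0x6C = 108  (range 97-122: lowercase, 108 - 97 = 11) → 'l'
  0x4A = 74  (range 65-90: uppercase, 74 - 65 = 9) → 'J'
  0x40 = 64  (special character) → '@'
= 'lJ@'


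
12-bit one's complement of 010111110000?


Original: 010111110000
Invert all bits:
  bit 0: 0 → 1
  bit 1: 1 → 0
  bit 2: 0 → 1
  bit 3: 1 → 0
  bit 4: 1 → 0
  bit 5: 1 → 0
  bit 6: 1 → 0
  bit 7: 1 → 0
  bit 8: 0 → 1
  bit 9: 0 → 1
  bit 10: 0 → 1
  bit 11: 0 → 1
= 101000001111


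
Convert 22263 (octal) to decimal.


Positional values:
Position 0: 3 × 8^0 = 3
Position 1: 6 × 8^1 = 48
Position 2: 2 × 8^2 = 128
Position 3: 2 × 8^3 = 1024
Position 4: 2 × 8^4 = 8192
Sum = 3 + 48 + 128 + 1024 + 8192
= 9395


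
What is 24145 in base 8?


Divide by 8 repeatedly:
24145 ÷ 8 = 3018 remainder 1
3018 ÷ 8 = 377 remainder 2
377 ÷ 8 = 47 remainder 1
47 ÷ 8 = 5 remainder 7
5 ÷ 8 = 0 remainder 5
Reading remainders bottom-up:
= 0o57121


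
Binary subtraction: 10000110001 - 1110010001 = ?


Align and subtract column by column (LSB to MSB, borrowing when needed):
  10000110001
- 01110010001
  -----------
  col 0: (1 - 0 borrow-in) - 1 → 1 - 1 = 0, borrow out 0
  col 1: (0 - 0 borrow-in) - 0 → 0 - 0 = 0, borrow out 0
  col 2: (0 - 0 borrow-in) - 0 → 0 - 0 = 0, borrow out 0
  col 3: (0 - 0 borrow-in) - 0 → 0 - 0 = 0, borrow out 0
  col 4: (1 - 0 borrow-in) - 1 → 1 - 1 = 0, borrow out 0
  col 5: (1 - 0 borrow-in) - 0 → 1 - 0 = 1, borrow out 0
  col 6: (0 - 0 borrow-in) - 0 → 0 - 0 = 0, borrow out 0
  col 7: (0 - 0 borrow-in) - 1 → borrow from next column: (0+2) - 1 = 1, borrow out 1
  col 8: (0 - 1 borrow-in) - 1 → borrow from next column: (-1+2) - 1 = 0, borrow out 1
  col 9: (0 - 1 borrow-in) - 1 → borrow from next column: (-1+2) - 1 = 0, borrow out 1
  col 10: (1 - 1 borrow-in) - 0 → 0 - 0 = 0, borrow out 0
Reading bits MSB→LSB: 00010100000
Strip leading zeros: 10100000
= 10100000


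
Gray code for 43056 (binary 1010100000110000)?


Binary: 1010100000110000
Gray code: G = B XOR (B >> 1)
B >> 1 = 0101010000011000
1010100000110000 XOR 0101010000011000:
  1 XOR 0 = 1
  0 XOR 1 = 1
  1 XOR 0 = 1
  0 XOR 1 = 1
  1 XOR 0 = 1
  0 XOR 1 = 1
  0 XOR 0 = 0
  0 XOR 0 = 0
  0 XOR 0 = 0
  0 XOR 0 = 0
  1 XOR 0 = 1
  1 XOR 1 = 0
  0 XOR 1 = 1
  0 XOR 0 = 0
  0 XOR 0 = 0
  0 XOR 0 = 0
= 1111110000101000


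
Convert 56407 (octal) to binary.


Each octal digit → 3 binary bits:
  5 = 101
  6 = 110
  4 = 100
  0 = 000
  7 = 111
Concatenate: 101 110 100 000 111
= 101110100000111


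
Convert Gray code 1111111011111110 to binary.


Gray code: 1111111011111110
MSB stays the same: 1
Each subsequent bit = prev_binary XOR current_gray:
  B[1] = 1 XOR 1 = 0
  B[2] = 0 XOR 1 = 1
  B[3] = 1 XOR 1 = 0
  B[4] = 0 XOR 1 = 1
  B[5] = 1 XOR 1 = 0
  B[6] = 0 XOR 1 = 1
  B[7] = 1 XOR 0 = 1
  B[8] = 1 XOR 1 = 0
  B[9] = 0 XOR 1 = 1
  B[10] = 1 XOR 1 = 0
  B[11] = 0 XOR 1 = 1
  B[12] = 1 XOR 1 = 0
  B[13] = 0 XOR 1 = 1
  B[14] = 1 XOR 1 = 0
  B[15] = 0 XOR 0 = 0
= 1010101101010100 (43860 decimal)


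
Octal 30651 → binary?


Each octal digit → 3 binary bits:
  3 = 011
  0 = 000
  6 = 110
  5 = 101
  1 = 001
Concatenate: 011 000 110 101 001
= 011000110101001


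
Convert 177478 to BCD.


Each digit → 4-bit binary:
  1 → 0001
  7 → 0111
  7 → 0111
  4 → 0100
  7 → 0111
  8 → 1000
= 0001 0111 0111 0100 0111 1000


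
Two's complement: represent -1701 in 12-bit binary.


Original: 011010100101
Step 1 - Invert all bits: 100101011010
Step 2 - Add 1: 100101011010 + 1
= 100101011011 (represents -1701)


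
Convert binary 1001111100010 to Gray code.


Binary: 1001111100010
Gray code: G = B XOR (B >> 1)
B >> 1 = 0100111110001
1001111100010 XOR 0100111110001:
  1 XOR 0 = 1
  0 XOR 1 = 1
  0 XOR 0 = 0
  1 XOR 0 = 1
  1 XOR 1 = 0
  1 XOR 1 = 0
  1 XOR 1 = 0
  1 XOR 1 = 0
  0 XOR 1 = 1
  0 XOR 0 = 0
  0 XOR 0 = 0
  1 XOR 0 = 1
  0 XOR 1 = 1
= 1101000010011


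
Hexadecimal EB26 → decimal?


Positional values:
Position 0: 6 × 16^0 = 6 × 1 = 6
Position 1: 2 × 16^1 = 2 × 16 = 32
Position 2: B × 16^2 = 11 × 256 = 2816
Position 3: E × 16^3 = 14 × 4096 = 57344
Sum = 6 + 32 + 2816 + 57344
= 60198


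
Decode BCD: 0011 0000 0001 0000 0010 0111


Each 4-bit group → digit:
  0011 → 3
  0000 → 0
  0001 → 1
  0000 → 0
  0010 → 2
  0111 → 7
= 301027


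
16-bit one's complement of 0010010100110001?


Original: 0010010100110001
Invert all bits:
  bit 0: 0 → 1
  bit 1: 0 → 1
  bit 2: 1 → 0
  bit 3: 0 → 1
  bit 4: 0 → 1
  bit 5: 1 → 0
  bit 6: 0 → 1
  bit 7: 1 → 0
  bit 8: 0 → 1
  bit 9: 0 → 1
  bit 10: 1 → 0
  bit 11: 1 → 0
  bit 12: 0 → 1
  bit 13: 0 → 1
  bit 14: 0 → 1
  bit 15: 1 → 0
= 1101101011001110


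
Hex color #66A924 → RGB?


Hex: #66A924
R = 66₁₆ = 102
G = A9₁₆ = 169
B = 24₁₆ = 36
= RGB(102, 169, 36)


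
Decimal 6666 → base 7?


Divide by 7 repeatedly:
6666 ÷ 7 = 952 remainder 2
952 ÷ 7 = 136 remainder 0
136 ÷ 7 = 19 remainder 3
19 ÷ 7 = 2 remainder 5
2 ÷ 7 = 0 remainder 2
Reading remainders bottom-up:
= 25302


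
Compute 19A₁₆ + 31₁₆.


Align and add column by column (LSB to MSB, each column mod 16 with carry):
  019A
+ 0031
  ----
  col 0: A(10) + 1(1) + 0 (carry in) = 11 → B(11), carry out 0
  col 1: 9(9) + 3(3) + 0 (carry in) = 12 → C(12), carry out 0
  col 2: 1(1) + 0(0) + 0 (carry in) = 1 → 1(1), carry out 0
  col 3: 0(0) + 0(0) + 0 (carry in) = 0 → 0(0), carry out 0
Reading digits MSB→LSB: 01CB
Strip leading zeros: 1CB
= 0x1CB


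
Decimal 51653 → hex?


Divide by 16 repeatedly:
51653 ÷ 16 = 3228 remainder 5 (5)
3228 ÷ 16 = 201 remainder 12 (C)
201 ÷ 16 = 12 remainder 9 (9)
12 ÷ 16 = 0 remainder 12 (C)
Reading remainders bottom-up:
= 0xC9C5


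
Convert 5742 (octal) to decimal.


Positional values:
Position 0: 2 × 8^0 = 2
Position 1: 4 × 8^1 = 32
Position 2: 7 × 8^2 = 448
Position 3: 5 × 8^3 = 2560
Sum = 2 + 32 + 448 + 2560
= 3042


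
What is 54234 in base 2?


Divide by 2 repeatedly:
54234 ÷ 2 = 27117 remainder 0
27117 ÷ 2 = 13558 remainder 1
13558 ÷ 2 = 6779 remainder 0
6779 ÷ 2 = 3389 remainder 1
3389 ÷ 2 = 1694 remainder 1
1694 ÷ 2 = 847 remainder 0
847 ÷ 2 = 423 remainder 1
423 ÷ 2 = 211 remainder 1
211 ÷ 2 = 105 remainder 1
105 ÷ 2 = 52 remainder 1
52 ÷ 2 = 26 remainder 0
26 ÷ 2 = 13 remainder 0
13 ÷ 2 = 6 remainder 1
6 ÷ 2 = 3 remainder 0
3 ÷ 2 = 1 remainder 1
1 ÷ 2 = 0 remainder 1
Reading remainders bottom-up:
= 1101001111011010


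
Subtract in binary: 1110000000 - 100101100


Align and subtract column by column (LSB to MSB, borrowing when needed):
  1110000000
- 0100101100
  ----------
  col 0: (0 - 0 borrow-in) - 0 → 0 - 0 = 0, borrow out 0
  col 1: (0 - 0 borrow-in) - 0 → 0 - 0 = 0, borrow out 0
  col 2: (0 - 0 borrow-in) - 1 → borrow from next column: (0+2) - 1 = 1, borrow out 1
  col 3: (0 - 1 borrow-in) - 1 → borrow from next column: (-1+2) - 1 = 0, borrow out 1
  col 4: (0 - 1 borrow-in) - 0 → borrow from next column: (-1+2) - 0 = 1, borrow out 1
  col 5: (0 - 1 borrow-in) - 1 → borrow from next column: (-1+2) - 1 = 0, borrow out 1
  col 6: (0 - 1 borrow-in) - 0 → borrow from next column: (-1+2) - 0 = 1, borrow out 1
  col 7: (1 - 1 borrow-in) - 0 → 0 - 0 = 0, borrow out 0
  col 8: (1 - 0 borrow-in) - 1 → 1 - 1 = 0, borrow out 0
  col 9: (1 - 0 borrow-in) - 0 → 1 - 0 = 1, borrow out 0
Reading bits MSB→LSB: 1001010100
Strip leading zeros: 1001010100
= 1001010100


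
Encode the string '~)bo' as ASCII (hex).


String: '~)bo'  (4 characters)
Per-character ASCII lookup:
  '~': special character: '~' = 126 → 0x7E
  ')': special character: ')' = 41 → 0x29
  'b': lowercase starts at 97: 'b' = 97 + 1 = 98 → 0x62
  'o': lowercase starts at 97: 'o' = 97 + 14 = 111 → 0x6F
= 0x7E 0x29 0x62 0x6F


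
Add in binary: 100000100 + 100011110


Align and add column by column (LSB to MSB, carry propagating):
  0100000100
+ 0100011110
  ----------
  col 0: 0 + 0 + 0 (carry in) = 0 → bit 0, carry out 0
  col 1: 0 + 1 + 0 (carry in) = 1 → bit 1, carry out 0
  col 2: 1 + 1 + 0 (carry in) = 2 → bit 0, carry out 1
  col 3: 0 + 1 + 1 (carry in) = 2 → bit 0, carry out 1
  col 4: 0 + 1 + 1 (carry in) = 2 → bit 0, carry out 1
  col 5: 0 + 0 + 1 (carry in) = 1 → bit 1, carry out 0
  col 6: 0 + 0 + 0 (carry in) = 0 → bit 0, carry out 0
  col 7: 0 + 0 + 0 (carry in) = 0 → bit 0, carry out 0
  col 8: 1 + 1 + 0 (carry in) = 2 → bit 0, carry out 1
  col 9: 0 + 0 + 1 (carry in) = 1 → bit 1, carry out 0
Reading bits MSB→LSB: 1000100010
Strip leading zeros: 1000100010
= 1000100010


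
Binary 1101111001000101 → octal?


Group into 3-bit groups: 001101111001000101
  001 = 1
  101 = 5
  111 = 7
  001 = 1
  000 = 0
  101 = 5
= 0o157105


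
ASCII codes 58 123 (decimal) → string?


Codes (decimal): 58 123
Per-code ASCII lookup:
  58  (special character) → ':'
  123  (special character) → '{'
= ':{'


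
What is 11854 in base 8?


Divide by 8 repeatedly:
11854 ÷ 8 = 1481 remainder 6
1481 ÷ 8 = 185 remainder 1
185 ÷ 8 = 23 remainder 1
23 ÷ 8 = 2 remainder 7
2 ÷ 8 = 0 remainder 2
Reading remainders bottom-up:
= 0o27116


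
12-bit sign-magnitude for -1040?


Sign bit: 1 (negative)
Magnitude: 1040 = 10000010000
= 110000010000


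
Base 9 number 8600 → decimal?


Positional values (base 9):
  0 × 9^0 = 0 × 1 = 0
  0 × 9^1 = 0 × 9 = 0
  6 × 9^2 = 6 × 81 = 486
  8 × 9^3 = 8 × 729 = 5832
Sum = 0 + 0 + 486 + 5832
= 6318


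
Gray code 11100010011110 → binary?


Gray code: 11100010011110
MSB stays the same: 1
Each subsequent bit = prev_binary XOR current_gray:
  B[1] = 1 XOR 1 = 0
  B[2] = 0 XOR 1 = 1
  B[3] = 1 XOR 0 = 1
  B[4] = 1 XOR 0 = 1
  B[5] = 1 XOR 0 = 1
  B[6] = 1 XOR 1 = 0
  B[7] = 0 XOR 0 = 0
  B[8] = 0 XOR 0 = 0
  B[9] = 0 XOR 1 = 1
  B[10] = 1 XOR 1 = 0
  B[11] = 0 XOR 1 = 1
  B[12] = 1 XOR 1 = 0
  B[13] = 0 XOR 0 = 0
= 10111100010100 (12052 decimal)


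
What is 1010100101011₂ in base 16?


Group into 4-bit nibbles: 0001010100101011
  0001 = 1
  0101 = 5
  0010 = 2
  1011 = B
= 0x152B


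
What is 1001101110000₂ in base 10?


Positional values:
Bit 4: 1 × 2^4 = 16
Bit 5: 1 × 2^5 = 32
Bit 6: 1 × 2^6 = 64
Bit 8: 1 × 2^8 = 256
Bit 9: 1 × 2^9 = 512
Bit 12: 1 × 2^12 = 4096
Sum = 16 + 32 + 64 + 256 + 512 + 4096
= 4976


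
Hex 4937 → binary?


Each hex digit → 4 binary bits:
  4 = 0100
  9 = 1001
  3 = 0011
  7 = 0111
Concatenate: 0100 1001 0011 0111
= 0100100100110111


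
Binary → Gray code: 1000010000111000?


Binary: 1000010000111000
Gray code: G = B XOR (B >> 1)
B >> 1 = 0100001000011100
1000010000111000 XOR 0100001000011100:
  1 XOR 0 = 1
  0 XOR 1 = 1
  0 XOR 0 = 0
  0 XOR 0 = 0
  0 XOR 0 = 0
  1 XOR 0 = 1
  0 XOR 1 = 1
  0 XOR 0 = 0
  0 XOR 0 = 0
  0 XOR 0 = 0
  1 XOR 0 = 1
  1 XOR 1 = 0
  1 XOR 1 = 0
  0 XOR 1 = 1
  0 XOR 0 = 0
  0 XOR 0 = 0
= 1100011000100100


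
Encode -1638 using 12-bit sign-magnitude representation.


Sign bit: 1 (negative)
Magnitude: 1638 = 11001100110
= 111001100110


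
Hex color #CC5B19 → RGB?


Hex: #CC5B19
R = CC₁₆ = 204
G = 5B₁₆ = 91
B = 19₁₆ = 25
= RGB(204, 91, 25)


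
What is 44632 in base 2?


Divide by 2 repeatedly:
44632 ÷ 2 = 22316 remainder 0
22316 ÷ 2 = 11158 remainder 0
11158 ÷ 2 = 5579 remainder 0
5579 ÷ 2 = 2789 remainder 1
2789 ÷ 2 = 1394 remainder 1
1394 ÷ 2 = 697 remainder 0
697 ÷ 2 = 348 remainder 1
348 ÷ 2 = 174 remainder 0
174 ÷ 2 = 87 remainder 0
87 ÷ 2 = 43 remainder 1
43 ÷ 2 = 21 remainder 1
21 ÷ 2 = 10 remainder 1
10 ÷ 2 = 5 remainder 0
5 ÷ 2 = 2 remainder 1
2 ÷ 2 = 1 remainder 0
1 ÷ 2 = 0 remainder 1
Reading remainders bottom-up:
= 1010111001011000


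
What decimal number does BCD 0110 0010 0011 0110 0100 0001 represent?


Each 4-bit group → digit:
  0110 → 6
  0010 → 2
  0011 → 3
  0110 → 6
  0100 → 4
  0001 → 1
= 623641


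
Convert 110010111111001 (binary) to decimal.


Positional values:
Bit 0: 1 × 2^0 = 1
Bit 3: 1 × 2^3 = 8
Bit 4: 1 × 2^4 = 16
Bit 5: 1 × 2^5 = 32
Bit 6: 1 × 2^6 = 64
Bit 7: 1 × 2^7 = 128
Bit 8: 1 × 2^8 = 256
Bit 10: 1 × 2^10 = 1024
Bit 13: 1 × 2^13 = 8192
Bit 14: 1 × 2^14 = 16384
Sum = 1 + 8 + 16 + 32 + 64 + 128 + 256 + 1024 + 8192 + 16384
= 26105


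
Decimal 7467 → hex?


Divide by 16 repeatedly:
7467 ÷ 16 = 466 remainder 11 (B)
466 ÷ 16 = 29 remainder 2 (2)
29 ÷ 16 = 1 remainder 13 (D)
1 ÷ 16 = 0 remainder 1 (1)
Reading remainders bottom-up:
= 0x1D2B


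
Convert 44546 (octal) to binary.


Each octal digit → 3 binary bits:
  4 = 100
  4 = 100
  5 = 101
  4 = 100
  6 = 110
Concatenate: 100 100 101 100 110
= 100100101100110


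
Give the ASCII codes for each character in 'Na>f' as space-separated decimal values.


String: 'Na>f'  (4 characters)
Per-character ASCII lookup:
  'N': uppercase starts at 65: 'N' = 65 + 13 = 78
  'a': lowercase starts at 97: 'a' = 97 + 0 = 97
  '>': special character: '>' = 62
  'f': lowercase starts at 97: 'f' = 97 + 5 = 102
= 78 97 62 102


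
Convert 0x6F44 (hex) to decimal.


Positional values:
Position 0: 4 × 16^0 = 4 × 1 = 4
Position 1: 4 × 16^1 = 4 × 16 = 64
Position 2: F × 16^2 = 15 × 256 = 3840
Position 3: 6 × 16^3 = 6 × 4096 = 24576
Sum = 4 + 64 + 3840 + 24576
= 28484


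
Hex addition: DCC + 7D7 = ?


Align and add column by column (LSB to MSB, each column mod 16 with carry):
  0DCC
+ 07D7
  ----
  col 0: C(12) + 7(7) + 0 (carry in) = 19 → 3(3), carry out 1
  col 1: C(12) + D(13) + 1 (carry in) = 26 → A(10), carry out 1
  col 2: D(13) + 7(7) + 1 (carry in) = 21 → 5(5), carry out 1
  col 3: 0(0) + 0(0) + 1 (carry in) = 1 → 1(1), carry out 0
Reading digits MSB→LSB: 15A3
Strip leading zeros: 15A3
= 0x15A3


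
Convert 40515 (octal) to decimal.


Positional values:
Position 0: 5 × 8^0 = 5
Position 1: 1 × 8^1 = 8
Position 2: 5 × 8^2 = 320
Position 3: 0 × 8^3 = 0
Position 4: 4 × 8^4 = 16384
Sum = 5 + 8 + 320 + 0 + 16384
= 16717


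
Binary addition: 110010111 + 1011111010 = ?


Align and add column by column (LSB to MSB, carry propagating):
  00110010111
+ 01011111010
  -----------
  col 0: 1 + 0 + 0 (carry in) = 1 → bit 1, carry out 0
  col 1: 1 + 1 + 0 (carry in) = 2 → bit 0, carry out 1
  col 2: 1 + 0 + 1 (carry in) = 2 → bit 0, carry out 1
  col 3: 0 + 1 + 1 (carry in) = 2 → bit 0, carry out 1
  col 4: 1 + 1 + 1 (carry in) = 3 → bit 1, carry out 1
  col 5: 0 + 1 + 1 (carry in) = 2 → bit 0, carry out 1
  col 6: 0 + 1 + 1 (carry in) = 2 → bit 0, carry out 1
  col 7: 1 + 1 + 1 (carry in) = 3 → bit 1, carry out 1
  col 8: 1 + 0 + 1 (carry in) = 2 → bit 0, carry out 1
  col 9: 0 + 1 + 1 (carry in) = 2 → bit 0, carry out 1
  col 10: 0 + 0 + 1 (carry in) = 1 → bit 1, carry out 0
Reading bits MSB→LSB: 10010010001
Strip leading zeros: 10010010001
= 10010010001


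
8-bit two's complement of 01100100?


Original: 01100100
Step 1 - Invert all bits: 10011011
Step 2 - Add 1: 10011011 + 1
= 10011100 (represents -100)


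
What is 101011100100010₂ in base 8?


Group into 3-bit groups: 101011100100010
  101 = 5
  011 = 3
  100 = 4
  100 = 4
  010 = 2
= 0o53442


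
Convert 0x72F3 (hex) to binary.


Each hex digit → 4 binary bits:
  7 = 0111
  2 = 0010
  F = 1111
  3 = 0011
Concatenate: 0111 0010 1111 0011
= 0111001011110011


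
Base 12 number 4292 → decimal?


Positional values (base 12):
  2 × 12^0 = 2 × 1 = 2
  9 × 12^1 = 9 × 12 = 108
  2 × 12^2 = 2 × 144 = 288
  4 × 12^3 = 4 × 1728 = 6912
Sum = 2 + 108 + 288 + 6912
= 7310


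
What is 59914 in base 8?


Divide by 8 repeatedly:
59914 ÷ 8 = 7489 remainder 2
7489 ÷ 8 = 936 remainder 1
936 ÷ 8 = 117 remainder 0
117 ÷ 8 = 14 remainder 5
14 ÷ 8 = 1 remainder 6
1 ÷ 8 = 0 remainder 1
Reading remainders bottom-up:
= 0o165012


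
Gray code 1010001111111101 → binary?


Gray code: 1010001111111101
MSB stays the same: 1
Each subsequent bit = prev_binary XOR current_gray:
  B[1] = 1 XOR 0 = 1
  B[2] = 1 XOR 1 = 0
  B[3] = 0 XOR 0 = 0
  B[4] = 0 XOR 0 = 0
  B[5] = 0 XOR 0 = 0
  B[6] = 0 XOR 1 = 1
  B[7] = 1 XOR 1 = 0
  B[8] = 0 XOR 1 = 1
  B[9] = 1 XOR 1 = 0
  B[10] = 0 XOR 1 = 1
  B[11] = 1 XOR 1 = 0
  B[12] = 0 XOR 1 = 1
  B[13] = 1 XOR 1 = 0
  B[14] = 0 XOR 0 = 0
  B[15] = 0 XOR 1 = 1
= 1100001010101001 (49833 decimal)


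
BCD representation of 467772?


Each digit → 4-bit binary:
  4 → 0100
  6 → 0110
  7 → 0111
  7 → 0111
  7 → 0111
  2 → 0010
= 0100 0110 0111 0111 0111 0010


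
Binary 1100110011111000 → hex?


Group into 4-bit nibbles: 1100110011111000
  1100 = C
  1100 = C
  1111 = F
  1000 = 8
= 0xCCF8


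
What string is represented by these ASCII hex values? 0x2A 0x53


Codes (hex): 0x2A 0x53
Per-code ASCII lookup:
  0x2A = 42  (special character) → '*'
  0x53 = 83  (range 65-90: uppercase, 83 - 65 = 18) → 'S'
= '*S'


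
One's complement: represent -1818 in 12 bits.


Original: 011100011010
Invert all bits:
  bit 0: 0 → 1
  bit 1: 1 → 0
  bit 2: 1 → 0
  bit 3: 1 → 0
  bit 4: 0 → 1
  bit 5: 0 → 1
  bit 6: 0 → 1
  bit 7: 1 → 0
  bit 8: 1 → 0
  bit 9: 0 → 1
  bit 10: 1 → 0
  bit 11: 0 → 1
= 100011100101


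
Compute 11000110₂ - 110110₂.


Align and subtract column by column (LSB to MSB, borrowing when needed):
  11000110
- 00110110
  --------
  col 0: (0 - 0 borrow-in) - 0 → 0 - 0 = 0, borrow out 0
  col 1: (1 - 0 borrow-in) - 1 → 1 - 1 = 0, borrow out 0
  col 2: (1 - 0 borrow-in) - 1 → 1 - 1 = 0, borrow out 0
  col 3: (0 - 0 borrow-in) - 0 → 0 - 0 = 0, borrow out 0
  col 4: (0 - 0 borrow-in) - 1 → borrow from next column: (0+2) - 1 = 1, borrow out 1
  col 5: (0 - 1 borrow-in) - 1 → borrow from next column: (-1+2) - 1 = 0, borrow out 1
  col 6: (1 - 1 borrow-in) - 0 → 0 - 0 = 0, borrow out 0
  col 7: (1 - 0 borrow-in) - 0 → 1 - 0 = 1, borrow out 0
Reading bits MSB→LSB: 10010000
Strip leading zeros: 10010000
= 10010000


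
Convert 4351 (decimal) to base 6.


Divide by 6 repeatedly:
4351 ÷ 6 = 725 remainder 1
725 ÷ 6 = 120 remainder 5
120 ÷ 6 = 20 remainder 0
20 ÷ 6 = 3 remainder 2
3 ÷ 6 = 0 remainder 3
Reading remainders bottom-up:
= 32051


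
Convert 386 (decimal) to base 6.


Divide by 6 repeatedly:
386 ÷ 6 = 64 remainder 2
64 ÷ 6 = 10 remainder 4
10 ÷ 6 = 1 remainder 4
1 ÷ 6 = 0 remainder 1
Reading remainders bottom-up:
= 1442


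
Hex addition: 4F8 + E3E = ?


Align and add column by column (LSB to MSB, each column mod 16 with carry):
  04F8
+ 0E3E
  ----
  col 0: 8(8) + E(14) + 0 (carry in) = 22 → 6(6), carry out 1
  col 1: F(15) + 3(3) + 1 (carry in) = 19 → 3(3), carry out 1
  col 2: 4(4) + E(14) + 1 (carry in) = 19 → 3(3), carry out 1
  col 3: 0(0) + 0(0) + 1 (carry in) = 1 → 1(1), carry out 0
Reading digits MSB→LSB: 1336
Strip leading zeros: 1336
= 0x1336


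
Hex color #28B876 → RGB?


Hex: #28B876
R = 28₁₆ = 40
G = B8₁₆ = 184
B = 76₁₆ = 118
= RGB(40, 184, 118)


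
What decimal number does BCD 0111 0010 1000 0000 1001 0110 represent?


Each 4-bit group → digit:
  0111 → 7
  0010 → 2
  1000 → 8
  0000 → 0
  1001 → 9
  0110 → 6
= 728096


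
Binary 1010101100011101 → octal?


Group into 3-bit groups: 001010101100011101
  001 = 1
  010 = 2
  101 = 5
  100 = 4
  011 = 3
  101 = 5
= 0o125435
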